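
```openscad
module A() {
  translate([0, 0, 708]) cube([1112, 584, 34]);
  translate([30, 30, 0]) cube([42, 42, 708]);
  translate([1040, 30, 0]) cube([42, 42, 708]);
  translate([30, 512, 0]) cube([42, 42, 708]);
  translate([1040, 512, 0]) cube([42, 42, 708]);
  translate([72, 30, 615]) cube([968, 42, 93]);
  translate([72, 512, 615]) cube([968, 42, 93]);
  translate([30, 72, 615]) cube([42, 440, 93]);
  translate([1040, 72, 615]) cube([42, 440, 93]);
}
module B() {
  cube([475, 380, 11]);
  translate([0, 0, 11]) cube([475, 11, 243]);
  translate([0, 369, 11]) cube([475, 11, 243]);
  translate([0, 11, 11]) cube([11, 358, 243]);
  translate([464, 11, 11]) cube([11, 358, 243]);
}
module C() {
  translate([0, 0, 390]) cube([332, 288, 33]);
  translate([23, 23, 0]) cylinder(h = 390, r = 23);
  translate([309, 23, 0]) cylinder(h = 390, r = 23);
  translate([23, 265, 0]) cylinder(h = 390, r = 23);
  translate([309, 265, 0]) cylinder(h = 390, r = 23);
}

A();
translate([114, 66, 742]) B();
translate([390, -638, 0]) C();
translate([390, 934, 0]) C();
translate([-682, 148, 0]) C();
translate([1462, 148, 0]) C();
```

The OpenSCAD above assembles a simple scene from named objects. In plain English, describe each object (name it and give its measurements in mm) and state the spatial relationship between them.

A is a rectangular dining table. The top is 1112×584×34 mm with its upper surface at z = 742 mm. It stands on four 42×42 mm square legs, each inset 30 mm from the nearest pair of top edges, running from the floor to the underside of the top. Four apron rails, 42 mm thick and 93 mm tall, run between adjacent legs with their top edges flush with the underside of the top and their outer faces flush with the legs' outer faces.

B is an open storage box with external size 475×380×254 mm and wall thickness 11 mm (the base is also 11 mm thick). The base covers the whole footprint; the four walls stand on the base, with the y-facing walls full-width and the x-facing walls fitting between their inner faces.

C is a four-legged stool. The seat is a 332×288×33 mm slab whose top surface is at z = 423 mm; four round legs, each 46 mm in diameter, run from the floor (z = 0) to the underside of the seat, each leg's axis is inset half a diameter from the nearest pair of seat edges (so the leg's bounding box is flush with the corner).

The open box is on top of the table. Four stools sit around the table at the −y, +y, −x, +x sides.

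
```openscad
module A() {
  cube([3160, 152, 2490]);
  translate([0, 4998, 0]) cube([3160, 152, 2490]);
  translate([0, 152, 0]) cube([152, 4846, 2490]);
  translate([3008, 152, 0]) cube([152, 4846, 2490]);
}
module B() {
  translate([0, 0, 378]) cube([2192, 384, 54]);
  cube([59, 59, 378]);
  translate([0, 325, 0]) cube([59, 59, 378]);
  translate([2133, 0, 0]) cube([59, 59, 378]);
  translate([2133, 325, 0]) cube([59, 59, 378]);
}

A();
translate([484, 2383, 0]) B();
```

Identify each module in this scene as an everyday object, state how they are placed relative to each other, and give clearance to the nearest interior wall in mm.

A is a house frame. B is a bench. The bench sits inside the house frame, centred. The clearance to the nearest interior wall is 332 mm.

Clearances: x = 332, y = 2231; minimum 332 mm.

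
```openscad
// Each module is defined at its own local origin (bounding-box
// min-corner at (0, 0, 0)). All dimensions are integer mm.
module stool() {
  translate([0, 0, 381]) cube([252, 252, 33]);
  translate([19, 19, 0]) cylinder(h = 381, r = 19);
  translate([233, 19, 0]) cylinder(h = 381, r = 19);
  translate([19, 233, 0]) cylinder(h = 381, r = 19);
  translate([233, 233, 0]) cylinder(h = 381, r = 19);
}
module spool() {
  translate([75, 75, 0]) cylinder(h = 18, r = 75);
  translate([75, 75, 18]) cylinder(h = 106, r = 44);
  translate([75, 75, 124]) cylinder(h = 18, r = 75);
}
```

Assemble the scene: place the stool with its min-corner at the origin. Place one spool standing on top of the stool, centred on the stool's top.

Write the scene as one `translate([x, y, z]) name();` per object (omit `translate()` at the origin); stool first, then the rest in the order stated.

stool();
translate([51, 51, 414]) spool();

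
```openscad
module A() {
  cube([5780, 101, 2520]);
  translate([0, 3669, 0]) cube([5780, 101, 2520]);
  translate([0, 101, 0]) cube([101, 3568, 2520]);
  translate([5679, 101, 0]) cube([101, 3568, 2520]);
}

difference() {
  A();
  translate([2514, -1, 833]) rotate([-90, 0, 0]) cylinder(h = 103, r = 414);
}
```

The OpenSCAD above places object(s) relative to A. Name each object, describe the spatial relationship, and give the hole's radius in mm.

A is a house frame. The house frame has a circular hole through its front wall. The hole's radius is 414 mm.

The subtracted cylinder has r = 414 mm.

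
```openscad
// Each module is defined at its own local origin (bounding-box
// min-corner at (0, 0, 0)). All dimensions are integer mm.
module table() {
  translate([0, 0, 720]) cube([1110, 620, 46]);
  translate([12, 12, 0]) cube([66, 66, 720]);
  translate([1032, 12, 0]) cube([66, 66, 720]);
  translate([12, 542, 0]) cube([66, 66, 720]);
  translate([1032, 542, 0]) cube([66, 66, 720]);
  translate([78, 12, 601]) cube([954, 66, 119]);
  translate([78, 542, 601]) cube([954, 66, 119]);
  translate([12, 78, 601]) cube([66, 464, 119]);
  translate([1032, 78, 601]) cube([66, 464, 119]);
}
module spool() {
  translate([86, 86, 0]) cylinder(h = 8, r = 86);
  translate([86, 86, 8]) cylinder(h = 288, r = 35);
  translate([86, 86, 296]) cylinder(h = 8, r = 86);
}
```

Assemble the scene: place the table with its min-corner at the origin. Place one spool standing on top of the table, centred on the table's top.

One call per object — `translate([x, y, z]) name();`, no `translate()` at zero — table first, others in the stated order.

table();
translate([469, 224, 766]) spool();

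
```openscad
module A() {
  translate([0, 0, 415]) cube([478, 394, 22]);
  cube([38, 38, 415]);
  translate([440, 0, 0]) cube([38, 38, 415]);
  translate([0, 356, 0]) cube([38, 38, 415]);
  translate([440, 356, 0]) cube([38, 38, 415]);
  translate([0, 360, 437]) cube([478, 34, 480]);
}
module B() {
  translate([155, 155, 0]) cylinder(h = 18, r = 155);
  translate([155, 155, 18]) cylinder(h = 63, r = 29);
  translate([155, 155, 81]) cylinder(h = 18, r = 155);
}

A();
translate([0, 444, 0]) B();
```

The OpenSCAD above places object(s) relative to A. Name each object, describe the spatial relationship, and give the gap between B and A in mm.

A is a chair. B is a spool. The spool is on the floor beside the chair on its +y side. The gap between the spool and the chair is 50 mm.

The spool's nearest face is 50 mm from the chair's +y face.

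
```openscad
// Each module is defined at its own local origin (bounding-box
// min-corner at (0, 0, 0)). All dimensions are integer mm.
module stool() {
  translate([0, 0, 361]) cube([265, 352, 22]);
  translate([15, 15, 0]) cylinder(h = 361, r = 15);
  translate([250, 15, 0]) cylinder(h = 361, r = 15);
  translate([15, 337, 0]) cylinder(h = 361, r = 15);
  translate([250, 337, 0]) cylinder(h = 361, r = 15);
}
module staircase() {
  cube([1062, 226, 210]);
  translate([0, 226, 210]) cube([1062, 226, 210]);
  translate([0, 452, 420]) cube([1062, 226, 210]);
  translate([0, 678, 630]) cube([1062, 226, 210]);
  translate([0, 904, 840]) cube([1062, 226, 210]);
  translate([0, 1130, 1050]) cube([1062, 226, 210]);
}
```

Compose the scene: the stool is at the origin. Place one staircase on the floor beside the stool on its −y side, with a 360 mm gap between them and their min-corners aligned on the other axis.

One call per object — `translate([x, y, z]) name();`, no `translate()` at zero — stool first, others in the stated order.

stool();
translate([0, -1716, 0]) staircase();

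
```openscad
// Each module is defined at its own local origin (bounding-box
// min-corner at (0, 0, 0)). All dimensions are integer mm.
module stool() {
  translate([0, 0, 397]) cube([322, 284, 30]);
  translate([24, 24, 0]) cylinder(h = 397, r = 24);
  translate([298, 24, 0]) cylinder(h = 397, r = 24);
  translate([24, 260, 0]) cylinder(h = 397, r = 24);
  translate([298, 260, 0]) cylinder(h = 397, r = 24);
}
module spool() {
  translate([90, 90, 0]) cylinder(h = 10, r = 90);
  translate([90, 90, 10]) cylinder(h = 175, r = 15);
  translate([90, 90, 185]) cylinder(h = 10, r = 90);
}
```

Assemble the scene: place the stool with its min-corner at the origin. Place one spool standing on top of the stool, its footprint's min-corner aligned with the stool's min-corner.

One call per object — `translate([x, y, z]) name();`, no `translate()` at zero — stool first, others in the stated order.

stool();
translate([0, 0, 427]) spool();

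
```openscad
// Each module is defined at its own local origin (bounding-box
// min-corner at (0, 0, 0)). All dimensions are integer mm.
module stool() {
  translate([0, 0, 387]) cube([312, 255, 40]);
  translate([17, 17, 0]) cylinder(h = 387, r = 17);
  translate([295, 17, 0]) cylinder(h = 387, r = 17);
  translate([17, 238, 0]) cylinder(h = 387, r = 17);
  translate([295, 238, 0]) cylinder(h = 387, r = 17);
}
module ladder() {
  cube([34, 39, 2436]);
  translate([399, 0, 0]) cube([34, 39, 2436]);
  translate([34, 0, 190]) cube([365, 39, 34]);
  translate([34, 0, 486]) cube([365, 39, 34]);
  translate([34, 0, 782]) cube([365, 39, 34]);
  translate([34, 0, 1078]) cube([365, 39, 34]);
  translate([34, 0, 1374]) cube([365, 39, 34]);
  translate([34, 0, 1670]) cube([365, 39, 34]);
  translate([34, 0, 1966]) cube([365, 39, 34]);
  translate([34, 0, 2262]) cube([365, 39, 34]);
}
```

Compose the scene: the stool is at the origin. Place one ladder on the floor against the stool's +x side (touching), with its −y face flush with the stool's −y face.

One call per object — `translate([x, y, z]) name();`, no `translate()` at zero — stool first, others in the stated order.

stool();
translate([312, 0, 0]) ladder();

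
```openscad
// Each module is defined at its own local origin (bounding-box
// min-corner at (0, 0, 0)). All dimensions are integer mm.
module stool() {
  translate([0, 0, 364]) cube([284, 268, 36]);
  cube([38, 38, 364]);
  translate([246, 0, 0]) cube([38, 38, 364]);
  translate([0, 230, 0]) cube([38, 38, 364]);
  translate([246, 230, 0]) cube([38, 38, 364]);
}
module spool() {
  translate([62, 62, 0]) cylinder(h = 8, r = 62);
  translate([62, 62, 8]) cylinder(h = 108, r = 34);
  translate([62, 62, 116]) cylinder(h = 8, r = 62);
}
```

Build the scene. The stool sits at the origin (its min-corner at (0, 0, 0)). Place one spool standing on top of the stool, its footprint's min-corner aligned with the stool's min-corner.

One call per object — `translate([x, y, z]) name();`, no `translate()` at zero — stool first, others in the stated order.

stool();
translate([0, 0, 400]) spool();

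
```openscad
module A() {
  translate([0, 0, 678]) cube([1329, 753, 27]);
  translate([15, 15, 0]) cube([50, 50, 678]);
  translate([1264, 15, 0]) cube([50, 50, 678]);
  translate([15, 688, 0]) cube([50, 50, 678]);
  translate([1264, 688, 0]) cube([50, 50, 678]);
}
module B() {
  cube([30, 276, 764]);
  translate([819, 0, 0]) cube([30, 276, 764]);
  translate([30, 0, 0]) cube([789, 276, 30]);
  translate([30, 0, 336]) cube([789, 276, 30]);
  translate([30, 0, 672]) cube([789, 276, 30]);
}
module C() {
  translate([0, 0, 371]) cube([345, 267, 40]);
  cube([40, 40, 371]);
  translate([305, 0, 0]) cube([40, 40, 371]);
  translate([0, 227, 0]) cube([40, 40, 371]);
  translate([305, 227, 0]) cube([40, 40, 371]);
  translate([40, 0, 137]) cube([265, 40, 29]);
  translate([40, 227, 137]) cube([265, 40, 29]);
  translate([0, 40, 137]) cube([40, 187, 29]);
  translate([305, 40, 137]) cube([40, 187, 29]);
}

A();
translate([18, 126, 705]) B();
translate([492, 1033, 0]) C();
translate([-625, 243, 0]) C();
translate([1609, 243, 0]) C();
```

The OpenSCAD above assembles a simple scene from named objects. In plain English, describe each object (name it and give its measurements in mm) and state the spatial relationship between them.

A is a table: top 1329 mm (x) × 753 mm (y), 27 mm thick, upper face at z = 705 mm, on four 50×50 mm square legs, each inset 15 mm from the nearest pair of top edges, running from z = 0 to the bottom of the top.

B is a bookshelf 849 mm wide overall, 276 mm deep and 764 mm tall. The two sides are 30 mm thick vertical panels. 3 horizontal shelves of 30 mm thickness span between the inner faces of the sides; the lowest shelf sits on the floor and shelves are stacked with a clear vertical gap of 306 mm between each pair.

C is a simple wooden stool: a rectangular seat 345 mm (x) by 267 mm (y), 40 mm thick, top face at z = 411 mm, on four square legs, each 40×40 mm in cross-section. The legs rest on z = 0, each flush with a corner of the seat. Four stretchers, 40 mm wide and 29 mm tall, connect adjacent legs with their undersides at z = 137 mm, each running between the inner faces of the legs it joins and aligned with the legs' outer faces on the other axis.

The bookshelf is on top of the table. Three stools sit around the table at the +y, −x, +x sides.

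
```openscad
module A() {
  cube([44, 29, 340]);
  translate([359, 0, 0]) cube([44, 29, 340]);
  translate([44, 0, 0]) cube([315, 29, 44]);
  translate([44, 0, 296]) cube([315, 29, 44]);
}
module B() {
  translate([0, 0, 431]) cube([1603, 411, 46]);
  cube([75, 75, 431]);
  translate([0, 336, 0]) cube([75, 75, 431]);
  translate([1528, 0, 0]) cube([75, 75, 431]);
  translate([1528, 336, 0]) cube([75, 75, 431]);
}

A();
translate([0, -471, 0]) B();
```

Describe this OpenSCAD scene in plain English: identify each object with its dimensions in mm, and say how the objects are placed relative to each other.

A is a rectangular picture frame lying in the x–z plane (depth along y). The opening is 315 mm wide (x) by 252 mm tall (z), surrounded by a border 44 mm wide on all four sides. The frame is 29 mm deep and is made of two full-height vertical stiles with two horizontal rails fitted between them.

B is a long wooden bench with a 1603 mm (x) × 411 mm (y) seat, 46 mm thick, its top surface 477 mm above the floor. Four 75 mm square legs at the seat corners, flush with the edges, run from z = 0 to the seat underside.

The bench is on the floor beside the picture frame on its −y side.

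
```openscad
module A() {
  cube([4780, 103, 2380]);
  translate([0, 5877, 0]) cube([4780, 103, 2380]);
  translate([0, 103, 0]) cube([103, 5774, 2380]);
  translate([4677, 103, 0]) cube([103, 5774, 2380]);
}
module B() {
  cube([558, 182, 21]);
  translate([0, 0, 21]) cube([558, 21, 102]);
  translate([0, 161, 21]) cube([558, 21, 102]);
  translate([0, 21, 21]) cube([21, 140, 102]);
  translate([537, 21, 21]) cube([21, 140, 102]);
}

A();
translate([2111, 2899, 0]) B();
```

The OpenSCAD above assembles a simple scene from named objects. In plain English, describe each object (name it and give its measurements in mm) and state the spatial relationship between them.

A is a box-shaped house frame (walls only): outside footprint 4780×5980 mm, wall height 2380 mm, wall thickness 103 mm. The two y-facing walls run the full x-width; the two x-facing walls fit between the inner faces of the y-facing walls.

B is an open storage box with external size 558×182×123 mm and wall thickness 21 mm (the base is also 21 mm thick). The base covers the whole footprint; the four walls stand on the base, with the y-facing walls full-width and the x-facing walls fitting between their inner faces.

The open box sits inside the house frame, centred.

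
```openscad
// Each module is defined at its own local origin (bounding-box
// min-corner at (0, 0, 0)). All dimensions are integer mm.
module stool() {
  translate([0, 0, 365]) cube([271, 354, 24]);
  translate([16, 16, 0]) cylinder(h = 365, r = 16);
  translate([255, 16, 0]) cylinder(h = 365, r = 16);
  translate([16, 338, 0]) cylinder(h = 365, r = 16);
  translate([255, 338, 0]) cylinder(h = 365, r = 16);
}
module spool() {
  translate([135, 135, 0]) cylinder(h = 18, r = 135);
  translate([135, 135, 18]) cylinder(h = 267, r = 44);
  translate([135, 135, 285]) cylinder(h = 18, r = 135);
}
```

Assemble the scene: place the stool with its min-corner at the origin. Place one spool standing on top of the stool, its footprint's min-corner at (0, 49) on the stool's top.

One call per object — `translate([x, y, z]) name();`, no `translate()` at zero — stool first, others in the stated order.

stool();
translate([0, 49, 389]) spool();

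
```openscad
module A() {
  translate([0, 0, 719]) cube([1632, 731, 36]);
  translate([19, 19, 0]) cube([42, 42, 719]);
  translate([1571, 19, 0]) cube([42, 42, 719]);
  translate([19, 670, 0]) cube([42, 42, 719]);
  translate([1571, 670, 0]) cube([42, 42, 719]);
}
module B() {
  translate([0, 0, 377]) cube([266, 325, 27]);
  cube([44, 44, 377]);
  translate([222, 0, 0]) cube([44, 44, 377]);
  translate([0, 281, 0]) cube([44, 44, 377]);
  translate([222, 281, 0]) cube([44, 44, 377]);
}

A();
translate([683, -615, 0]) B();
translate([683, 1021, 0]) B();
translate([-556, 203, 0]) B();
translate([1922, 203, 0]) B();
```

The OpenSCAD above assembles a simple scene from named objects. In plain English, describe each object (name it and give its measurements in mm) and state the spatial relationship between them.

A is a table: top 1632 mm (x) × 731 mm (y), 36 mm thick, upper face at z = 755 mm, on four 42×42 mm square legs, each inset 19 mm from the nearest pair of top edges, running from z = 0 to the bottom of the top.

B is a four-legged stool. The seat is a 266×325×27 mm slab whose top surface is at z = 404 mm; four square legs, each 44×44 mm in cross-section, run from the floor (z = 0) to the underside of the seat, each flush with a corner of the seat.

Four stools sit around the table at the −y, +y, −x, +x sides.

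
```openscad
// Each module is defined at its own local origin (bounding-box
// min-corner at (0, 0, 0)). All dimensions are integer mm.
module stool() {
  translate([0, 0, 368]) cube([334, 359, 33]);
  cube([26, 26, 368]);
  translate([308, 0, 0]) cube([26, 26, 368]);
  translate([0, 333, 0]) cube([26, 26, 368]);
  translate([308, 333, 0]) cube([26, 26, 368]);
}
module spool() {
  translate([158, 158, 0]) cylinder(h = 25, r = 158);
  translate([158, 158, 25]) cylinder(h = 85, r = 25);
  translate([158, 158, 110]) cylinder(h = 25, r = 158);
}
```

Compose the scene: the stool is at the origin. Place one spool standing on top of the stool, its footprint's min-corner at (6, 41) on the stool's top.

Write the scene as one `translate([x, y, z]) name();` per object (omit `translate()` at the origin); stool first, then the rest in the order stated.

stool();
translate([6, 41, 401]) spool();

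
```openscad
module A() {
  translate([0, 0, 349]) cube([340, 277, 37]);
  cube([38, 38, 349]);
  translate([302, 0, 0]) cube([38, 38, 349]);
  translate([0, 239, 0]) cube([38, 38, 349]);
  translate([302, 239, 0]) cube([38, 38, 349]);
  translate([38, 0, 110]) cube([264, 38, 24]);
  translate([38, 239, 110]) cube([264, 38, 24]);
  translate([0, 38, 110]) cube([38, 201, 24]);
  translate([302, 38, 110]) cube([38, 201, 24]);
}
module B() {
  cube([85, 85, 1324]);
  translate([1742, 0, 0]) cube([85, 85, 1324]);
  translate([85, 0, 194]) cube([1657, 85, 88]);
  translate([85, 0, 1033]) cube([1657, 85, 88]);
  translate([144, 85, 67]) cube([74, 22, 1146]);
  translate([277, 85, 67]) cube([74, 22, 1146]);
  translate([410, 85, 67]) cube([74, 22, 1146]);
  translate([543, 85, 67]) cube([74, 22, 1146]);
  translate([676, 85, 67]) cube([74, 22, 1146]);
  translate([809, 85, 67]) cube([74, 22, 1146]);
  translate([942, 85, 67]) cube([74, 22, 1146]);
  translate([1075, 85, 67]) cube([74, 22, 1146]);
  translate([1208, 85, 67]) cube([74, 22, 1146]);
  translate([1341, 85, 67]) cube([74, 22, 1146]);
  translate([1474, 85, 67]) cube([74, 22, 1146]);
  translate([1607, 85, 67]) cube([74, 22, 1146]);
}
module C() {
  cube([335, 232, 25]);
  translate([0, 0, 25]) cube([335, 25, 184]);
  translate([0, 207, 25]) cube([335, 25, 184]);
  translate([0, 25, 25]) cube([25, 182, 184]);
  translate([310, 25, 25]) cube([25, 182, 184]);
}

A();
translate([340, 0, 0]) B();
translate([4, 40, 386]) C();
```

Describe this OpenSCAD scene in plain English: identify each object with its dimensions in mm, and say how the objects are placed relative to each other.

A is a simple wooden stool: a rectangular seat 340 mm (x) by 277 mm (y), 37 mm thick, top face at z = 386 mm, on four square legs, each 38×38 mm in cross-section. The legs rest on z = 0, each flush with a corner of the seat. Four stretchers, 38 mm wide and 24 mm tall, connect adjacent legs with their undersides at z = 110 mm, each running between the inner faces of the legs it joins and aligned with the legs' outer faces on the other axis.

B is a fence section. Two 85×85 mm posts, 1324 mm tall, stand on the floor with a clear span of 1657 mm between their inner faces. Two horizontal rails of 85×88 mm section span the gap between the posts with their undersides at z = 194 mm and z = 1033 mm, flush with the posts' −y face. 12 pickets, each 74 mm wide, 22 mm thick and 1146 mm tall, are fixed to the +y face of the rails with their bottoms at z = 67 mm, evenly spaced across the span with equal gaps (rounded down to the nearest mm) at the −x end and between each pair — any rounding remainder accumulates at the +x end.

C is an open storage box with external size 335×232×209 mm and wall thickness 25 mm (the base is also 25 mm thick). The base covers the whole footprint; the four walls stand on the base, with the y-facing walls full-width and the x-facing walls fitting between their inner faces.

The fence section is against the stool's +x side, with their −y faces flush. The open box is on top of the stool.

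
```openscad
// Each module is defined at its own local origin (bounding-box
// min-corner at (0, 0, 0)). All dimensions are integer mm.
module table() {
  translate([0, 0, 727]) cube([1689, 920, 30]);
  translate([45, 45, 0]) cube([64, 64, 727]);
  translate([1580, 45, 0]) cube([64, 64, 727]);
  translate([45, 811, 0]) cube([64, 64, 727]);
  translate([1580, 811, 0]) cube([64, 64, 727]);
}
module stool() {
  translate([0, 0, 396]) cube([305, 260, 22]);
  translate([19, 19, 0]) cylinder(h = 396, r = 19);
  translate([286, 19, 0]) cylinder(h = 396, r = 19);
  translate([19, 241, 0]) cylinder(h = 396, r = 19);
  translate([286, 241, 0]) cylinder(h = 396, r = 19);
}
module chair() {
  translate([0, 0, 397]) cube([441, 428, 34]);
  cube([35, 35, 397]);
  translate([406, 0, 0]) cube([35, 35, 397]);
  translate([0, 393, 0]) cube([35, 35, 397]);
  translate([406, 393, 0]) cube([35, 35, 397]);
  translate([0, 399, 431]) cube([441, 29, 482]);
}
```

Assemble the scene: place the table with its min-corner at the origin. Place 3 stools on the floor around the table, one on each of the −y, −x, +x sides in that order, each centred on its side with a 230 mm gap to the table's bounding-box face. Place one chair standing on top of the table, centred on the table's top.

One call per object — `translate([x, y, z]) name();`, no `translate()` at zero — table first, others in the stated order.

table();
translate([692, -490, 0]) stool();
translate([-535, 330, 0]) stool();
translate([1919, 330, 0]) stool();
translate([624, 246, 757]) chair();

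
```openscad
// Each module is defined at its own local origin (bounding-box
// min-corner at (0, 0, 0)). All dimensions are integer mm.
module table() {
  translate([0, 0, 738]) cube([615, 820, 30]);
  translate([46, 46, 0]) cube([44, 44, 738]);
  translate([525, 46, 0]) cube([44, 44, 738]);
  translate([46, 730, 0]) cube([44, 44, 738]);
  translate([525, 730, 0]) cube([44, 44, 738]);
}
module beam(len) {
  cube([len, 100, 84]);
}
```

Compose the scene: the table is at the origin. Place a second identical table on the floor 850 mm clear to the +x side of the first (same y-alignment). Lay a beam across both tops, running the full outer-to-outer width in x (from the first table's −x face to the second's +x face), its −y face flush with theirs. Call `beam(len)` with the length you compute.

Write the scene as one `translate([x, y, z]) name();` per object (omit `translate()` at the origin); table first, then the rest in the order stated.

table();
translate([1465, 0, 0]) table();
translate([0, 0, 768]) beam(2080);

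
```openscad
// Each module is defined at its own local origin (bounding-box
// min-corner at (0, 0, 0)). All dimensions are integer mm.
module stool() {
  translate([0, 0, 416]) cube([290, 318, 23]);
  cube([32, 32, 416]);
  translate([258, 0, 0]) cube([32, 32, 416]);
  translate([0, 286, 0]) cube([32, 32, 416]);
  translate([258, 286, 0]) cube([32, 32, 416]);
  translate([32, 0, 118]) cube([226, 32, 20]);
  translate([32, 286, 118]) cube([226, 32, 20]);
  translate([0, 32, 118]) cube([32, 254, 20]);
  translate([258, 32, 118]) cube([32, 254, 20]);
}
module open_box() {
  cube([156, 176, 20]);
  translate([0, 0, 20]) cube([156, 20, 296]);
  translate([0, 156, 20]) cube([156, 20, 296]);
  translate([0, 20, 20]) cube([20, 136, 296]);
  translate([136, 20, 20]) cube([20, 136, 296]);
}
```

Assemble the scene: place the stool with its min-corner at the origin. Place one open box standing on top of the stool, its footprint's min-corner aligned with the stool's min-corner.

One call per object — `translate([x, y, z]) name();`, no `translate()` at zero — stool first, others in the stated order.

stool();
translate([0, 0, 439]) open_box();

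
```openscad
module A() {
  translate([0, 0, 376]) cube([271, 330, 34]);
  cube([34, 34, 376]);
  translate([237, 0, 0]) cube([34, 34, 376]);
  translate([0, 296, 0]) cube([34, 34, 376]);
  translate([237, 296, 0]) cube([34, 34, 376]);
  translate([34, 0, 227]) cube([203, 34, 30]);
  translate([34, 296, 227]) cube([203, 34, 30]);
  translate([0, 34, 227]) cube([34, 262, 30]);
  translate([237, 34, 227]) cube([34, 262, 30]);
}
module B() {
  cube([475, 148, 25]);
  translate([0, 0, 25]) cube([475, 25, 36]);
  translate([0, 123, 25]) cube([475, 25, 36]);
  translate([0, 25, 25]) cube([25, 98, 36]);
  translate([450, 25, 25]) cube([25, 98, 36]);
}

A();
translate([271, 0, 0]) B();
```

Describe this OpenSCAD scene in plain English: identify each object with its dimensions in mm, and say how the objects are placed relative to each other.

A is a simple wooden stool: a rectangular seat 271 mm (x) by 330 mm (y), 34 mm thick, top face at z = 410 mm, on four square legs, each 34×34 mm in cross-section. The legs rest on z = 0, each flush with a corner of the seat. Four stretchers, 34 mm wide and 30 mm tall, connect adjacent legs with their undersides at z = 227 mm, each running between the inner faces of the legs it joins and aligned with the legs' outer faces on the other axis.

B is an open storage box with external size 475×148×61 mm and wall thickness 25 mm (the base is also 25 mm thick). The base covers the whole footprint; the four walls stand on the base, with the y-facing walls full-width and the x-facing walls fitting between their inner faces.

The open box is against the stool's +x side, with their −y faces flush.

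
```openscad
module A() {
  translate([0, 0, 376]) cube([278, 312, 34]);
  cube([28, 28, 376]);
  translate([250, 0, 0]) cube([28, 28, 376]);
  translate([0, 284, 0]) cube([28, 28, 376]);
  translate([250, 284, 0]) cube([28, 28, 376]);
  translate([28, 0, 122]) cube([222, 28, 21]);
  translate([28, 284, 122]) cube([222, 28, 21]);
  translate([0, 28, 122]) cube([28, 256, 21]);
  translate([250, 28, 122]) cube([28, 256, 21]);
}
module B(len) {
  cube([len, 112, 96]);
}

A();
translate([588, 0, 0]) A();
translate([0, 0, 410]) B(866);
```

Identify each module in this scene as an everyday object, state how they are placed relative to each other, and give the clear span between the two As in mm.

Second stool starts at x = 588; first ends at x = 278; clear span = 588 − 278 = 310 mm.

A is a stool. B is a beam. A beam spans the tops of two stools. The clear span between the two stools is 310 mm.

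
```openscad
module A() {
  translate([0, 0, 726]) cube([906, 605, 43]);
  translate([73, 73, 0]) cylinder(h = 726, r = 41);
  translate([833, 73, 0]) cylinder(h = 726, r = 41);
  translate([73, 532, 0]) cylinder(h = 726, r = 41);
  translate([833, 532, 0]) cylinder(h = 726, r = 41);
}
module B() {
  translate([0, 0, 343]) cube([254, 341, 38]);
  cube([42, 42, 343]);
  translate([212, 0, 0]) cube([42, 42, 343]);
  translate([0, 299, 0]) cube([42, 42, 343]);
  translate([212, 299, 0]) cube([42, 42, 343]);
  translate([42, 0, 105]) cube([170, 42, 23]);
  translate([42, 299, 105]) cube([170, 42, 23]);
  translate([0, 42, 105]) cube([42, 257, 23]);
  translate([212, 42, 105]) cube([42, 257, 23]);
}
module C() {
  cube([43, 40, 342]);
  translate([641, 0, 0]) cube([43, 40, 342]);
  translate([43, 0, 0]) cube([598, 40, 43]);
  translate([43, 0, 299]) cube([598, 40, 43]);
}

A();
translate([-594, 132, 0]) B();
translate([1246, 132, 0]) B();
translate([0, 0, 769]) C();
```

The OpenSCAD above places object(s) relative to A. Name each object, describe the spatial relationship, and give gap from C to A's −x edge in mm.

The picture frame's min-x is at 0; the table's min-x is 0; gap = 0 mm.

A is a table. B is a stool. C is a picture frame. Two stools sit around the table at the −x, +x sides. The picture frame is on top of the table. The gap from the picture frame to the table's −x edge is 0 mm.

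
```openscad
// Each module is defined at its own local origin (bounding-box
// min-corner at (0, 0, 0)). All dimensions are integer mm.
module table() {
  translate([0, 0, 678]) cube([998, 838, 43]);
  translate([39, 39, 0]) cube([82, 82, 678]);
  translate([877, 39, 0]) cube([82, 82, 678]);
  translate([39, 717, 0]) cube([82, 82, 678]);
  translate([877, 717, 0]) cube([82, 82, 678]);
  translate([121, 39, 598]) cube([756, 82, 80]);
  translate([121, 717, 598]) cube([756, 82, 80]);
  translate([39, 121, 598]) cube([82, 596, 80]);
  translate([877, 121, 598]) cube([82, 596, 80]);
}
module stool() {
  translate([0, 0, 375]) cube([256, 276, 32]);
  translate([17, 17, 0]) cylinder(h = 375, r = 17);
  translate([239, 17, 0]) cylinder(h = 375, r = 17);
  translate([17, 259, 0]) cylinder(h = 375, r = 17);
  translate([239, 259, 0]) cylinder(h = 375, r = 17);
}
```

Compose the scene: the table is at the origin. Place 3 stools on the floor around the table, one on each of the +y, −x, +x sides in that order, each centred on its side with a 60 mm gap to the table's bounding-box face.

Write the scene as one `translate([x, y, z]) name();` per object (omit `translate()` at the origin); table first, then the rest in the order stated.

table();
translate([371, 898, 0]) stool();
translate([-316, 281, 0]) stool();
translate([1058, 281, 0]) stool();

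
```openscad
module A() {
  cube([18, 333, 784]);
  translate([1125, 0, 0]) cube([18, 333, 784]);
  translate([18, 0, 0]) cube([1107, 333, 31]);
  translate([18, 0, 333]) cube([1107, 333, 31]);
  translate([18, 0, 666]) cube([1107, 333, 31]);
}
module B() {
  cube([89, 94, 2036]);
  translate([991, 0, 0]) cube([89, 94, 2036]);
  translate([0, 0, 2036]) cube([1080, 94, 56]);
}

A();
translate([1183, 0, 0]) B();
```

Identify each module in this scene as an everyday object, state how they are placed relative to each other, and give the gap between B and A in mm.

A is a bookshelf. B is a door frame. The door frame is on the floor beside the bookshelf on its +x side. The gap between the door frame and the bookshelf is 40 mm.

The door frame's nearest face is 40 mm from the bookshelf's +x face.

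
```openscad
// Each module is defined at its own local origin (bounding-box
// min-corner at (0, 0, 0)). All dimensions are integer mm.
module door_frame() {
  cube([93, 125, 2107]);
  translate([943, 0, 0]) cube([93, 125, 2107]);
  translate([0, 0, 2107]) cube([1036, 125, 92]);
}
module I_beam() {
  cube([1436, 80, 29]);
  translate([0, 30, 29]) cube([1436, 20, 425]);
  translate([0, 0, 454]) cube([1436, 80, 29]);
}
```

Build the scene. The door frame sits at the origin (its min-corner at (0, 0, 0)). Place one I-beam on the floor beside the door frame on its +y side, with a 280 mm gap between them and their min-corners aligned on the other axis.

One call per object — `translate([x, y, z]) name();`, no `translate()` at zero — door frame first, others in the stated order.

door_frame();
translate([0, 405, 0]) I_beam();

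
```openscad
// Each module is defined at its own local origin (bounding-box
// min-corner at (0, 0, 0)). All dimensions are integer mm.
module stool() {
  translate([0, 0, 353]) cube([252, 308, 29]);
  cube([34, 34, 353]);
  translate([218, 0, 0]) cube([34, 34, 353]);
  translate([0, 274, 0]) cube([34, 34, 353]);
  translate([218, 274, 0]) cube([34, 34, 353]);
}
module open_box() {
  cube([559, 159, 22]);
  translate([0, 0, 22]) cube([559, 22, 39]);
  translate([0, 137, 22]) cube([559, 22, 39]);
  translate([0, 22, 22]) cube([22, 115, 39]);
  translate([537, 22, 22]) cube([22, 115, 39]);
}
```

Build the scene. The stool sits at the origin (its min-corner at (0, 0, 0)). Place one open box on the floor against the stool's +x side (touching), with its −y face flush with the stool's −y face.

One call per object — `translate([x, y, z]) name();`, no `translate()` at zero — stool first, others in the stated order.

stool();
translate([252, 0, 0]) open_box();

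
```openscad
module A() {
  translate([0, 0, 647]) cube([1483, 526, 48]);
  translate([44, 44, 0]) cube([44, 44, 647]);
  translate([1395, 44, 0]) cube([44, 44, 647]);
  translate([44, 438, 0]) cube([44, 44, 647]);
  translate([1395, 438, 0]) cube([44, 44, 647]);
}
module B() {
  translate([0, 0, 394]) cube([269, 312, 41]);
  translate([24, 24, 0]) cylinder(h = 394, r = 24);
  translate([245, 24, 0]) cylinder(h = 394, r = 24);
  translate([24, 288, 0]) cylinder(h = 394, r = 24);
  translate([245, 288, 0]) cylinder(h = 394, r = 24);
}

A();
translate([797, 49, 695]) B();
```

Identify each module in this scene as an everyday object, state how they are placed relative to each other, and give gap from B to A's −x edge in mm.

The stool's min-x is at 797; the table's min-x is 0; gap = 797 mm.

A is a table. B is a stool. The stool is on top of the table. The gap from the stool to the table's −x edge is 797 mm.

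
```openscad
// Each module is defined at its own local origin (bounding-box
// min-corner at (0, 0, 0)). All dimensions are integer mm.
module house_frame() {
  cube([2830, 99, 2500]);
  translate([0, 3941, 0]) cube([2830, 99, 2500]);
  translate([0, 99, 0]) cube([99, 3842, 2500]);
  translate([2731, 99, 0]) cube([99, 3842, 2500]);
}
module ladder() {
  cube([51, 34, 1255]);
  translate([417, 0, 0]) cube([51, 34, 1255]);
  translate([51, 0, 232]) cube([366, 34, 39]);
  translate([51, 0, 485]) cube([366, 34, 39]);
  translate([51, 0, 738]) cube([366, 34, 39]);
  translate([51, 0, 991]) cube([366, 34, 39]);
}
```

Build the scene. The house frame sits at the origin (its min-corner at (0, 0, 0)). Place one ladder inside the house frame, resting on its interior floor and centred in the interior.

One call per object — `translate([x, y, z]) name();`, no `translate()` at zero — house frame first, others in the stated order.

house_frame();
translate([1181, 2003, 0]) ladder();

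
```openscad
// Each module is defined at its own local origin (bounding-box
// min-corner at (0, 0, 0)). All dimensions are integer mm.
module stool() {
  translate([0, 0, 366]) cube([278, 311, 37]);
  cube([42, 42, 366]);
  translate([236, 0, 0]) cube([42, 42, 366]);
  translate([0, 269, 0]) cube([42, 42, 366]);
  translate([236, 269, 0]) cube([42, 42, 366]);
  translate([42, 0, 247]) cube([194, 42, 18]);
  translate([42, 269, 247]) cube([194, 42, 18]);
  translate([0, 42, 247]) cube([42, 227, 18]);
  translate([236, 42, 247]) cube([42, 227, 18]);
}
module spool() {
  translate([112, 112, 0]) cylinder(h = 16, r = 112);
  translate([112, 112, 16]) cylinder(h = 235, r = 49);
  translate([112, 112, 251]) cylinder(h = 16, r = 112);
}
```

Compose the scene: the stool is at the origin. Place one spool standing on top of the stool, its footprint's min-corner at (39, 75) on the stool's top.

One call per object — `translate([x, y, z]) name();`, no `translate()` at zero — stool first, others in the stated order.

stool();
translate([39, 75, 403]) spool();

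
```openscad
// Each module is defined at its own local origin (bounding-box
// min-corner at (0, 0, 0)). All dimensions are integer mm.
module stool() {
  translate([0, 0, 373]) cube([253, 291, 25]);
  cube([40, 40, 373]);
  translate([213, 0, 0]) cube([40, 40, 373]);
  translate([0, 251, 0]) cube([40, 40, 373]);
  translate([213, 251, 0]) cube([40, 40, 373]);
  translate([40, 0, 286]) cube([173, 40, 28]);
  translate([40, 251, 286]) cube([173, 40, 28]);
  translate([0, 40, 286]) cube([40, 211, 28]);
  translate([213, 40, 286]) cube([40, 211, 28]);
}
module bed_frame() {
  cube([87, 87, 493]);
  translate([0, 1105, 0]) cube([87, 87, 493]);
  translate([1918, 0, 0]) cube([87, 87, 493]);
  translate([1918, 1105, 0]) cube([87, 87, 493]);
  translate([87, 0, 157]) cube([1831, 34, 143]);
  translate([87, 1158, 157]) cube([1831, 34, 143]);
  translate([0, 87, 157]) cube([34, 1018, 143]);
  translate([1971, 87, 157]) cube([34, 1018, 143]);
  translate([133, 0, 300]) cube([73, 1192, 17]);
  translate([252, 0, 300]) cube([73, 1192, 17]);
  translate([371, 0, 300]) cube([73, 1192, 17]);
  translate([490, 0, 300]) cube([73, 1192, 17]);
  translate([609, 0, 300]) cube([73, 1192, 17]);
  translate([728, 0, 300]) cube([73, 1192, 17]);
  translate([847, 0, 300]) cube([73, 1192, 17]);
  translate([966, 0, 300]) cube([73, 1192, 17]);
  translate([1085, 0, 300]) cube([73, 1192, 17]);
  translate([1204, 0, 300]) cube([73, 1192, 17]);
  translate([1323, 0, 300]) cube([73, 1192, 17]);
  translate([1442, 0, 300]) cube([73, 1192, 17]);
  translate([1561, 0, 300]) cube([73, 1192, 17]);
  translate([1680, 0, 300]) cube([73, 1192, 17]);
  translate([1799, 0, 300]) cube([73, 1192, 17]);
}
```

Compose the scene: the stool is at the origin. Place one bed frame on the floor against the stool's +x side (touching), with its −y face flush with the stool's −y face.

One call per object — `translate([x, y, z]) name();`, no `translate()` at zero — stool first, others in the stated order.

stool();
translate([253, 0, 0]) bed_frame();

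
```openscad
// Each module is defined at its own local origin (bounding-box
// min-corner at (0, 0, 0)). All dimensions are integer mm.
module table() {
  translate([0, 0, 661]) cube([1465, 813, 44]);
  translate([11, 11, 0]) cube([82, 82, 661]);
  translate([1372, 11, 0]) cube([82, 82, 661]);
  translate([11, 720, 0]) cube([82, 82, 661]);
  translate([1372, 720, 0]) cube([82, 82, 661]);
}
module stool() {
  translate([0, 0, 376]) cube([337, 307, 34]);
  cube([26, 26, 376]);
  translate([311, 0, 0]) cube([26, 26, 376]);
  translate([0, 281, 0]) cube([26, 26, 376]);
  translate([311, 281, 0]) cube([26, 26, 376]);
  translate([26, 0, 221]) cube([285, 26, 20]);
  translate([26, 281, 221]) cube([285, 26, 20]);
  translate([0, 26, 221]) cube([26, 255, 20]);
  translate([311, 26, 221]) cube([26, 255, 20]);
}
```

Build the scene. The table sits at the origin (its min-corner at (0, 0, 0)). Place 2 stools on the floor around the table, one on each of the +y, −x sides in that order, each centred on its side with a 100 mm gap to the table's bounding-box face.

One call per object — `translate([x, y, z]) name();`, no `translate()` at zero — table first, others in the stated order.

table();
translate([564, 913, 0]) stool();
translate([-437, 253, 0]) stool();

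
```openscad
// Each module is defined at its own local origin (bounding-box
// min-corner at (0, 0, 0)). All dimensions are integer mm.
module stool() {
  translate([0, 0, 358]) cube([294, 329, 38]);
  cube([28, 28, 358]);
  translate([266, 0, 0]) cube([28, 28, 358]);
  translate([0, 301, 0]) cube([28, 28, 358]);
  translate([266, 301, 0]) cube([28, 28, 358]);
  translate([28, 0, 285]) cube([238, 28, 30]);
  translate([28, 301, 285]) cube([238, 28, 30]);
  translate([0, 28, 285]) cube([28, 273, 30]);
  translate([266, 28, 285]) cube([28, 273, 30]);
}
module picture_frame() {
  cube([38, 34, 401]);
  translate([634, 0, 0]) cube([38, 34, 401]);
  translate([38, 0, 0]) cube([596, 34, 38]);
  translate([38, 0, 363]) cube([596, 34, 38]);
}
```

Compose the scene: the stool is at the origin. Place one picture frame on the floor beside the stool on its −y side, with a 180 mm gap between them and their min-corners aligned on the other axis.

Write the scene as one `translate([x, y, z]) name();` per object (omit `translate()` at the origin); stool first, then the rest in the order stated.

stool();
translate([0, -214, 0]) picture_frame();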